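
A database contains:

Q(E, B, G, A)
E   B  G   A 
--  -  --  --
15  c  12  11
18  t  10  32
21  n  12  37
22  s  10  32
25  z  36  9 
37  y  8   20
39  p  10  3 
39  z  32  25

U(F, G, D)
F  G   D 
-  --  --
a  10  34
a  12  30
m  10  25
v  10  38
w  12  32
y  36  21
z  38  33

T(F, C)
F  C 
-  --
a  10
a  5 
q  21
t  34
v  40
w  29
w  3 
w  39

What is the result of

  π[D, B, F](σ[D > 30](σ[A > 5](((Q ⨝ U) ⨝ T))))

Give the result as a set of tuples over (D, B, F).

Natural join on G: {(15, c, 12, 11, a, 30), (15, c, 12, 11, w, 32), (18, t, 10, 32, a, 34), (18, t, 10, 32, m, 25), (18, t, 10, 32, v, 38), (21, n, 12, 37, a, 30), (21, n, 12, 37, w, 32), (22, s, 10, 32, a, 34), (22, s, 10, 32, m, 25), (22, s, 10, 32, v, 38), (25, z, 36, 9, y, 21), (39, p, 10, 3, a, 34), (39, p, 10, 3, m, 25), (39, p, 10, 3, v, 38)}
Natural join on F: {(15, c, 12, 11, a, 30, 10), (15, c, 12, 11, a, 30, 5), (15, c, 12, 11, w, 32, 29), (15, c, 12, 11, w, 32, 3), (15, c, 12, 11, w, 32, 39), (18, t, 10, 32, a, 34, 10), (18, t, 10, 32, a, 34, 5), (18, t, 10, 32, v, 38, 40), (21, n, 12, 37, a, 30, 10), (21, n, 12, 37, a, 30, 5), (21, n, 12, 37, w, 32, 29), (21, n, 12, 37, w, 32, 3), (21, n, 12, 37, w, 32, 39), (22, s, 10, 32, a, 34, 10), (22, s, 10, 32, a, 34, 5), (22, s, 10, 32, v, 38, 40), (39, p, 10, 3, a, 34, 10), (39, p, 10, 3, a, 34, 5), (39, p, 10, 3, v, 38, 40)}
σ[A > 5]: keep tuples satisfying A > 5 → {(15, c, 12, 11, a, 30, 10), (15, c, 12, 11, a, 30, 5), (15, c, 12, 11, w, 32, 29), (15, c, 12, 11, w, 32, 3), (15, c, 12, 11, w, 32, 39), (18, t, 10, 32, a, 34, 10), (18, t, 10, 32, a, 34, 5), (18, t, 10, 32, v, 38, 40), (21, n, 12, 37, a, 30, 10), (21, n, 12, 37, a, 30, 5), (21, n, 12, 37, w, 32, 29), (21, n, 12, 37, w, 32, 3), (21, n, 12, 37, w, 32, 39), (22, s, 10, 32, a, 34, 10), (22, s, 10, 32, a, 34, 5), (22, s, 10, 32, v, 38, 40)}
σ[D > 30]: keep tuples satisfying D > 30 → {(15, c, 12, 11, w, 32, 29), (15, c, 12, 11, w, 32, 3), (15, c, 12, 11, w, 32, 39), (18, t, 10, 32, a, 34, 10), (18, t, 10, 32, a, 34, 5), (18, t, 10, 32, v, 38, 40), (21, n, 12, 37, w, 32, 29), (21, n, 12, 37, w, 32, 3), (21, n, 12, 37, w, 32, 39), (22, s, 10, 32, a, 34, 10), (22, s, 10, 32, a, 34, 5), (22, s, 10, 32, v, 38, 40)}
Projecting to D, B, F (6 duplicate(s) eliminated): {(32, c, w), (32, n, w), (34, s, a), (34, t, a), (38, s, v), (38, t, v)}

{(32, c, w), (32, n, w), (34, s, a), (34, t, a), (38, s, v), (38, t, v)}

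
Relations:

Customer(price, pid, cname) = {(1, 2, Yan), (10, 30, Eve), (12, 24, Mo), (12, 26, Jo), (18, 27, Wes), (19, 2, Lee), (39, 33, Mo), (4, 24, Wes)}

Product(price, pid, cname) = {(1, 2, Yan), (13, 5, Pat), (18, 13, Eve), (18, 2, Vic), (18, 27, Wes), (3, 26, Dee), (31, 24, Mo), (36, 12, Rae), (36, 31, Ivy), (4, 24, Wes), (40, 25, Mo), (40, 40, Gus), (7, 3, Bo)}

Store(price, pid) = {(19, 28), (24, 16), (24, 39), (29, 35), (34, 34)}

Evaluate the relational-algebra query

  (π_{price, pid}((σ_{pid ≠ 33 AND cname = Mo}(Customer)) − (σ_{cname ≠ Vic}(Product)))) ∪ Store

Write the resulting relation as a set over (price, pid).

{(12, 24), (19, 28), (24, 16), (24, 39), (29, 35), (34, 34)}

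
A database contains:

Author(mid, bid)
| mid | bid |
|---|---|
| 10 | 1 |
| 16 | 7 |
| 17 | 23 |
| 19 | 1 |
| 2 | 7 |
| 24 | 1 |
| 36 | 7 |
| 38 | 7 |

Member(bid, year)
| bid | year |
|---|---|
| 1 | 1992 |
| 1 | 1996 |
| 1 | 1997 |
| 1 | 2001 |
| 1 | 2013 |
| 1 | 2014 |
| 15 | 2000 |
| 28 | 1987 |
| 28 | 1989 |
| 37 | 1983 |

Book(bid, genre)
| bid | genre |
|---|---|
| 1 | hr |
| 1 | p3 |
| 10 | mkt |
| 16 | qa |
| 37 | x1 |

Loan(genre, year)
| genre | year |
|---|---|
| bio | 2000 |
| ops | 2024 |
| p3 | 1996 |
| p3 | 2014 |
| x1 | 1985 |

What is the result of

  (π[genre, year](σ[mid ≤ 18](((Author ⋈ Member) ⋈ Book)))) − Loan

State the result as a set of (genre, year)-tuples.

{(hr, 1992), (hr, 1996), (hr, 1997), (hr, 2001), (hr, 2013), (hr, 2014), (p3, 1992), (p3, 1997), (p3, 2001), (p3, 2013)}

Author ⋈ Member (natural join on bid): {(10, 1, 1992), (10, 1, 1996), (10, 1, 1997), (10, 1, 2001), (10, 1, 2013), (10, 1, 2014), (19, 1, 1992), (19, 1, 1996), (19, 1, 1997), (19, 1, 2001), (19, 1, 2013), (19, 1, 2014), (24, 1, 1992), (24, 1, 1996), (24, 1, 1997), (24, 1, 2001), (24, 1, 2013), (24, 1, 2014)}
(Author ⋈ Member) ⋈ Book (natural join on bid): {(10, 1, 1992, hr), (10, 1, 1992, p3), (10, 1, 1996, hr), (10, 1, 1996, p3), (10, 1, 1997, hr), (10, 1, 1997, p3), (10, 1, 2001, hr), (10, 1, 2001, p3), (10, 1, 2013, hr), (10, 1, 2013, p3), (10, 1, 2014, hr), (10, 1, 2014, p3), (19, 1, 1992, hr), (19, 1, 1992, p3), (19, 1, 1996, hr), (19, 1, 1996, p3), (19, 1, 1997, hr), (19, 1, 1997, p3), (19, 1, 2001, hr), (19, 1, 2001, p3), (19, 1, 2013, hr), (19, 1, 2013, p3), (19, 1, 2014, hr), (19, 1, 2014, p3), (24, 1, 1992, hr), (24, 1, 1992, p3), (24, 1, 1996, hr), (24, 1, 1996, p3), (24, 1, 1997, hr), (24, 1, 1997, p3), (24, 1, 2001, hr), (24, 1, 2001, p3), (24, 1, 2013, hr), (24, 1, 2013, p3), (24, 1, 2014, hr), (24, 1, 2014, p3)}
σ[mid ≤ 18]: keep tuples satisfying mid ≤ 18 → {(10, 1, 1992, hr), (10, 1, 1992, p3), (10, 1, 1996, hr), (10, 1, 1996, p3), (10, 1, 1997, hr), (10, 1, 1997, p3), (10, 1, 2001, hr), (10, 1, 2001, p3), (10, 1, 2013, hr), (10, 1, 2013, p3), (10, 1, 2014, hr), (10, 1, 2014, p3)}
Keep only column(s) genre, year: {(hr, 1992), (hr, 1996), (hr, 1997), (hr, 2001), (hr, 2013), (hr, 2014), (p3, 1992), (p3, 1996), (p3, 1997), (p3, 2001), (p3, 2013), (p3, 2014)}
Set difference of the two operands is {(hr, 1992), (hr, 1996), (hr, 1997), (hr, 2001), (hr, 2013), (hr, 2014), (p3, 1992), (p3, 1997), (p3, 2001), (p3, 2013)}.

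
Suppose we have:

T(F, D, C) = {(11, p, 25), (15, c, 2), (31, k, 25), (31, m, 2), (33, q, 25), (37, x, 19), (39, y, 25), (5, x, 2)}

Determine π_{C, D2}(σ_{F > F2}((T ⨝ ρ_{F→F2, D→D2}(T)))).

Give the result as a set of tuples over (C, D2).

ρ[F→F2, D→D2]: schema becomes (F2, D2, C); tuples unchanged.
Natural join on C: {(11, p, 25, 11, p), (11, p, 25, 31, k), (11, p, 25, 33, q), (11, p, 25, 39, y), (15, c, 2, 15, c), (15, c, 2, 31, m), (15, c, 2, 5, x), (31, k, 25, 11, p), (31, k, 25, 31, k), (31, k, 25, 33, q), (31, k, 25, 39, y), (31, m, 2, 15, c), (31, m, 2, 31, m), (31, m, 2, 5, x), (33, q, 25, 11, p), (33, q, 25, 31, k), (33, q, 25, 33, q), (33, q, 25, 39, y), (37, x, 19, 37, x), (39, y, 25, 11, p), (39, y, 25, 31, k), (39, y, 25, 33, q), (39, y, 25, 39, y), (5, x, 2, 15, c), (5, x, 2, 31, m), (5, x, 2, 5, x)}
Apply σ_{F > F2}; surviving tuples: {(15, c, 2, 5, x), (31, k, 25, 11, p), (31, m, 2, 15, c), (31, m, 2, 5, x), (33, q, 25, 11, p), (33, q, 25, 31, k), (39, y, 25, 11, p), (39, y, 25, 31, k), (39, y, 25, 33, q)}
Keep only column(s) C, D2 (4 duplicate(s) eliminated): {(2, c), (2, x), (25, k), (25, p), (25, q)}

{(2, c), (2, x), (25, k), (25, p), (25, q)}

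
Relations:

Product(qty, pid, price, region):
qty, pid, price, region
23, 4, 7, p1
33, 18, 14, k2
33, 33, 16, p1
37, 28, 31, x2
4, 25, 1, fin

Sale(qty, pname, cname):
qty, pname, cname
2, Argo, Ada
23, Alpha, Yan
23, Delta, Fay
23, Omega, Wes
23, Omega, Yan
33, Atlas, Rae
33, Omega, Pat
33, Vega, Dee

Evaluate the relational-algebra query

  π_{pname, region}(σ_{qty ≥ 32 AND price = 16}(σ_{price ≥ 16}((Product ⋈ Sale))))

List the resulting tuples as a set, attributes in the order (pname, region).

Natural join on qty: {(23, 4, 7, p1, Alpha, Yan), (23, 4, 7, p1, Delta, Fay), (23, 4, 7, p1, Omega, Wes), (23, 4, 7, p1, Omega, Yan), (33, 18, 14, k2, Atlas, Rae), (33, 18, 14, k2, Omega, Pat), (33, 18, 14, k2, Vega, Dee), (33, 33, 16, p1, Atlas, Rae), (33, 33, 16, p1, Omega, Pat), (33, 33, 16, p1, Vega, Dee)}
Apply σ_{price ≥ 16}; surviving tuples: {(33, 33, 16, p1, Atlas, Rae), (33, 33, 16, p1, Omega, Pat), (33, 33, 16, p1, Vega, Dee)}
Apply σ_{qty ≥ 32 AND price = 16}; surviving tuples: {(33, 33, 16, p1, Atlas, Rae), (33, 33, 16, p1, Omega, Pat), (33, 33, 16, p1, Vega, Dee)}
π[pname, region]: project onto (pname, region) → {(Atlas, p1), (Omega, p1), (Vega, p1)}

{(Atlas, p1), (Omega, p1), (Vega, p1)}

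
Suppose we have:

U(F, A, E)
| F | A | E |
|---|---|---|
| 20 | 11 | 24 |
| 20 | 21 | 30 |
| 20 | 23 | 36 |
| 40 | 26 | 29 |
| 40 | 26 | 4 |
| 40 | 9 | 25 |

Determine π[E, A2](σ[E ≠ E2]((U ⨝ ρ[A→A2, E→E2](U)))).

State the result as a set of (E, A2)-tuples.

ρ[A→A2, E→E2]: schema becomes (F, A2, E2); tuples unchanged.
Natural join on F: {(20, 11, 24, 11, 24), (20, 11, 24, 21, 30), (20, 11, 24, 23, 36), (20, 21, 30, 11, 24), (20, 21, 30, 21, 30), (20, 21, 30, 23, 36), (20, 23, 36, 11, 24), (20, 23, 36, 21, 30), (20, 23, 36, 23, 36), (40, 26, 29, 26, 29), (40, 26, 29, 26, 4), (40, 26, 29, 9, 25), (40, 26, 4, 26, 29), (40, 26, 4, 26, 4), (40, 26, 4, 9, 25), (40, 9, 25, 26, 29), (40, 9, 25, 26, 4), (40, 9, 25, 9, 25)}
Filtering on E ≠ E2 leaves {(20, 11, 24, 21, 30), (20, 11, 24, 23, 36), (20, 21, 30, 11, 24), (20, 21, 30, 23, 36), (20, 23, 36, 11, 24), (20, 23, 36, 21, 30), (40, 26, 29, 26, 4), (40, 26, 29, 9, 25), (40, 26, 4, 26, 29), (40, 26, 4, 9, 25), (40, 9, 25, 26, 29), (40, 9, 25, 26, 4)}.
Projecting to E, A2 (1 duplicate(s) eliminated): {(24, 21), (24, 23), (25, 26), (29, 26), (29, 9), (30, 11), (30, 23), (36, 11), (36, 21), (4, 26), (4, 9)}

{(24, 21), (24, 23), (25, 26), (29, 26), (29, 9), (30, 11), (30, 23), (36, 11), (36, 21), (4, 26), (4, 9)}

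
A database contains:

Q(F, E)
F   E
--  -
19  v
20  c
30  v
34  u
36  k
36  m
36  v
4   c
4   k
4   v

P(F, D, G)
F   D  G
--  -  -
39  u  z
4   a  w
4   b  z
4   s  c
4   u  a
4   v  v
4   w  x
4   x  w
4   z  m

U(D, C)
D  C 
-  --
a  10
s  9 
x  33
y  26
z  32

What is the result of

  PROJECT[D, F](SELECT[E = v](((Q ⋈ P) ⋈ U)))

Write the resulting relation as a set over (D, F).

{(a, 4), (s, 4), (x, 4), (z, 4)}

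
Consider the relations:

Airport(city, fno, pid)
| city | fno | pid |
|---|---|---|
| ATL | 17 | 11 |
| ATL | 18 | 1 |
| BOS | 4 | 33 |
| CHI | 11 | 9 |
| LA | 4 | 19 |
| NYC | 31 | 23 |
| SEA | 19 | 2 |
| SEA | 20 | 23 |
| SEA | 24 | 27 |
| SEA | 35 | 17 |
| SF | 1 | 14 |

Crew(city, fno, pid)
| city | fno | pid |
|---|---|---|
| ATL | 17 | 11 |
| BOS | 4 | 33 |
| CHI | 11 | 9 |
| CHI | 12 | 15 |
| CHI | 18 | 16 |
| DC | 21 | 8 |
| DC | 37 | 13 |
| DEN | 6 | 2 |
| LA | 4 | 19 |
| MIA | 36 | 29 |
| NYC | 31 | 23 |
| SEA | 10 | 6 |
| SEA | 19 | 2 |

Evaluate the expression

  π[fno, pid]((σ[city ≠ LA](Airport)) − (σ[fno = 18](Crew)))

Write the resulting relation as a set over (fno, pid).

{(1, 14), (11, 9), (17, 11), (18, 1), (19, 2), (20, 23), (24, 27), (31, 23), (35, 17), (4, 33)}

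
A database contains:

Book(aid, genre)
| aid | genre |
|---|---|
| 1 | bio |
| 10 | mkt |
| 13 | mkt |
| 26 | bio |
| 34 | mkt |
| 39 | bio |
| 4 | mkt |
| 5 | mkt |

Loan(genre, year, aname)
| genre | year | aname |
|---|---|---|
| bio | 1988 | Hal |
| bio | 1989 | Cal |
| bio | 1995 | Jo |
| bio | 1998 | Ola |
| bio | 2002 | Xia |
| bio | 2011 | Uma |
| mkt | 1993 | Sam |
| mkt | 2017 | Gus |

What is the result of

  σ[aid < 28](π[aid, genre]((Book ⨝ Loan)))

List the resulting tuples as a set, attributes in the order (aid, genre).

Natural join on genre: {(1, bio, 1988, Hal), (1, bio, 1989, Cal), (1, bio, 1995, Jo), (1, bio, 1998, Ola), (1, bio, 2002, Xia), (1, bio, 2011, Uma), (10, mkt, 1993, Sam), (10, mkt, 2017, Gus), (13, mkt, 1993, Sam), (13, mkt, 2017, Gus), (26, bio, 1988, Hal), (26, bio, 1989, Cal), (26, bio, 1995, Jo), (26, bio, 1998, Ola), (26, bio, 2002, Xia), (26, bio, 2011, Uma), (34, mkt, 1993, Sam), (34, mkt, 2017, Gus), (39, bio, 1988, Hal), (39, bio, 1989, Cal), (39, bio, 1995, Jo), (39, bio, 1998, Ola), (39, bio, 2002, Xia), (39, bio, 2011, Uma), (4, mkt, 1993, Sam), (4, mkt, 2017, Gus), (5, mkt, 1993, Sam), (5, mkt, 2017, Gus)}
π[aid, genre]: project onto (aid, genre) (20 duplicate(s) eliminated) → {(1, bio), (10, mkt), (13, mkt), (26, bio), (34, mkt), (39, bio), (4, mkt), (5, mkt)}
Selection aid < 28: {(1, bio), (10, mkt), (13, mkt), (26, bio), (4, mkt), (5, mkt)}

{(1, bio), (10, mkt), (13, mkt), (26, bio), (4, mkt), (5, mkt)}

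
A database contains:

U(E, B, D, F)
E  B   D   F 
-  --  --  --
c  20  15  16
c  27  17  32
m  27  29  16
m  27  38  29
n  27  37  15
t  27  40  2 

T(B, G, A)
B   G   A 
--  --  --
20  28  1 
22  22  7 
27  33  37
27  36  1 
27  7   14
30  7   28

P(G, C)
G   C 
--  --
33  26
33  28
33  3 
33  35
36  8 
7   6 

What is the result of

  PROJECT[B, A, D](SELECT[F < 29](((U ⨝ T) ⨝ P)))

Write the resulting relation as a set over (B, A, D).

{(27, 1, 29), (27, 1, 37), (27, 1, 40), (27, 14, 29), (27, 14, 37), (27, 14, 40), (27, 37, 29), (27, 37, 37), (27, 37, 40)}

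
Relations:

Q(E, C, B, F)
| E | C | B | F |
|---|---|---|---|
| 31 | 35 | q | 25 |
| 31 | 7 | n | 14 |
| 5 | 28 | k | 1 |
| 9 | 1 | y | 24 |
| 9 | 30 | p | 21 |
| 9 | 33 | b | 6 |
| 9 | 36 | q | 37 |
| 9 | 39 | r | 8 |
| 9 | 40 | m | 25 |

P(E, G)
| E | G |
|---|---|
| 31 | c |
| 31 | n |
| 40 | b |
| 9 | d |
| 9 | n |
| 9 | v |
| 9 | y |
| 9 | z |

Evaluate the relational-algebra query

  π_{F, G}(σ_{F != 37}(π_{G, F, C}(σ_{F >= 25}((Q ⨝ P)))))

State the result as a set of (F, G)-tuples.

{(25, c), (25, d), (25, n), (25, v), (25, y), (25, z)}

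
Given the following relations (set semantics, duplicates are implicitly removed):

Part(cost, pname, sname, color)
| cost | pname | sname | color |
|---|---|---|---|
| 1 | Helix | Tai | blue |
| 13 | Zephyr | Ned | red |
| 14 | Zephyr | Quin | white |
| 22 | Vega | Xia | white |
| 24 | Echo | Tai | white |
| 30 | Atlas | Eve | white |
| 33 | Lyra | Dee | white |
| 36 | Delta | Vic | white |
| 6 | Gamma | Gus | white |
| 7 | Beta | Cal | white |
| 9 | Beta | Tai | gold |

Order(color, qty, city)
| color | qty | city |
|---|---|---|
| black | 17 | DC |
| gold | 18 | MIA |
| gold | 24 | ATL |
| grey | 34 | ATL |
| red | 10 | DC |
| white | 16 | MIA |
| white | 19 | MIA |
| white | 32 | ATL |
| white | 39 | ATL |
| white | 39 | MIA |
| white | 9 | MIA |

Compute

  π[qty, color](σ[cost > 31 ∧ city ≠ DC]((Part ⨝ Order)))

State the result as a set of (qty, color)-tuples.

Part ⋈ Order (natural join on color): {(13, Zephyr, Ned, red, 10, DC), (14, Zephyr, Quin, white, 16, MIA), (14, Zephyr, Quin, white, 19, MIA), (14, Zephyr, Quin, white, 32, ATL), (14, Zephyr, Quin, white, 39, ATL), (14, Zephyr, Quin, white, 39, MIA), (14, Zephyr, Quin, white, 9, MIA), (22, Vega, Xia, white, 16, MIA), (22, Vega, Xia, white, 19, MIA), (22, Vega, Xia, white, 32, ATL), (22, Vega, Xia, white, 39, ATL), (22, Vega, Xia, white, 39, MIA), (22, Vega, Xia, white, 9, MIA), (24, Echo, Tai, white, 16, MIA), (24, Echo, Tai, white, 19, MIA), (24, Echo, Tai, white, 32, ATL), (24, Echo, Tai, white, 39, ATL), (24, Echo, Tai, white, 39, MIA), (24, Echo, Tai, white, 9, MIA), (30, Atlas, Eve, white, 16, MIA), (30, Atlas, Eve, white, 19, MIA), (30, Atlas, Eve, white, 32, ATL), (30, Atlas, Eve, white, 39, ATL), (30, Atlas, Eve, white, 39, MIA), (30, Atlas, Eve, white, 9, MIA), (33, Lyra, Dee, white, 16, MIA), (33, Lyra, Dee, white, 19, MIA), (33, Lyra, Dee, white, 32, ATL), (33, Lyra, Dee, white, 39, ATL), (33, Lyra, Dee, white, 39, MIA), (33, Lyra, Dee, white, 9, MIA), (36, Delta, Vic, white, 16, MIA), (36, Delta, Vic, white, 19, MIA), (36, Delta, Vic, white, 32, ATL), (36, Delta, Vic, white, 39, ATL), (36, Delta, Vic, white, 39, MIA), (36, Delta, Vic, white, 9, MIA), (6, Gamma, Gus, white, 16, MIA), (6, Gamma, Gus, white, 19, MIA), (6, Gamma, Gus, white, 32, ATL), (6, Gamma, Gus, white, 39, ATL), (6, Gamma, Gus, white, 39, MIA), (6, Gamma, Gus, white, 9, MIA), (7, Beta, Cal, white, 16, MIA), (7, Beta, Cal, white, 19, MIA), (7, Beta, Cal, white, 32, ATL), (7, Beta, Cal, white, 39, ATL), (7, Beta, Cal, white, 39, MIA), (7, Beta, Cal, white, 9, MIA), (9, Beta, Tai, gold, 18, MIA), (9, Beta, Tai, gold, 24, ATL)}
σ[cost > 31 ∧ city ≠ DC]: keep tuples satisfying cost > 31 ∧ city ≠ DC → {(33, Lyra, Dee, white, 16, MIA), (33, Lyra, Dee, white, 19, MIA), (33, Lyra, Dee, white, 32, ATL), (33, Lyra, Dee, white, 39, ATL), (33, Lyra, Dee, white, 39, MIA), (33, Lyra, Dee, white, 9, MIA), (36, Delta, Vic, white, 16, MIA), (36, Delta, Vic, white, 19, MIA), (36, Delta, Vic, white, 32, ATL), (36, Delta, Vic, white, 39, ATL), (36, Delta, Vic, white, 39, MIA), (36, Delta, Vic, white, 9, MIA)}
Projecting to qty, color (7 duplicate(s) eliminated): {(16, white), (19, white), (32, white), (39, white), (9, white)}

{(16, white), (19, white), (32, white), (39, white), (9, white)}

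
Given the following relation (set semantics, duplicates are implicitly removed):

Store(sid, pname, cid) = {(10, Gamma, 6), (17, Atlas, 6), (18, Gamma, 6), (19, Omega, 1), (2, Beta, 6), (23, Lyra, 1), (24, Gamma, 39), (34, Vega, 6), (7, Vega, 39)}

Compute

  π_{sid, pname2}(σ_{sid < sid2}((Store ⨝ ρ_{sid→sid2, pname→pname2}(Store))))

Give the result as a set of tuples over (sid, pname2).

{(10, Atlas), (10, Gamma), (10, Vega), (17, Gamma), (17, Vega), (18, Vega), (19, Lyra), (2, Atlas), (2, Gamma), (2, Vega), (7, Gamma)}

ρ[sid→sid2, pname→pname2]: schema becomes (sid2, pname2, cid); tuples unchanged.
Joining Store and ρ_{sid→sid2, pname→pname2}(Store) on cid yields {(10, Gamma, 6, 10, Gamma), (10, Gamma, 6, 17, Atlas), (10, Gamma, 6, 18, Gamma), (10, Gamma, 6, 2, Beta), (10, Gamma, 6, 34, Vega), (17, Atlas, 6, 10, Gamma), (17, Atlas, 6, 17, Atlas), (17, Atlas, 6, 18, Gamma), (17, Atlas, 6, 2, Beta), (17, Atlas, 6, 34, Vega), (18, Gamma, 6, 10, Gamma), (18, Gamma, 6, 17, Atlas), (18, Gamma, 6, 18, Gamma), (18, Gamma, 6, 2, Beta), (18, Gamma, 6, 34, Vega), (19, Omega, 1, 19, Omega), (19, Omega, 1, 23, Lyra), (2, Beta, 6, 10, Gamma), (2, Beta, 6, 17, Atlas), (2, Beta, 6, 18, Gamma), (2, Beta, 6, 2, Beta), (2, Beta, 6, 34, Vega), (23, Lyra, 1, 19, Omega), (23, Lyra, 1, 23, Lyra), (24, Gamma, 39, 24, Gamma), (24, Gamma, 39, 7, Vega), (34, Vega, 6, 10, Gamma), (34, Vega, 6, 17, Atlas), (34, Vega, 6, 18, Gamma), (34, Vega, 6, 2, Beta), (34, Vega, 6, 34, Vega), (7, Vega, 39, 24, Gamma), (7, Vega, 39, 7, Vega)}.
σ[sid < sid2]: keep tuples satisfying sid < sid2 → {(10, Gamma, 6, 17, Atlas), (10, Gamma, 6, 18, Gamma), (10, Gamma, 6, 34, Vega), (17, Atlas, 6, 18, Gamma), (17, Atlas, 6, 34, Vega), (18, Gamma, 6, 34, Vega), (19, Omega, 1, 23, Lyra), (2, Beta, 6, 10, Gamma), (2, Beta, 6, 17, Atlas), (2, Beta, 6, 18, Gamma), (2, Beta, 6, 34, Vega), (7, Vega, 39, 24, Gamma)}
π_{sid, pname2} gives {(10, Atlas), (10, Gamma), (10, Vega), (17, Gamma), (17, Vega), (18, Vega), (19, Lyra), (2, Atlas), (2, Gamma), (2, Vega), (7, Gamma)} (1 duplicate(s) eliminated).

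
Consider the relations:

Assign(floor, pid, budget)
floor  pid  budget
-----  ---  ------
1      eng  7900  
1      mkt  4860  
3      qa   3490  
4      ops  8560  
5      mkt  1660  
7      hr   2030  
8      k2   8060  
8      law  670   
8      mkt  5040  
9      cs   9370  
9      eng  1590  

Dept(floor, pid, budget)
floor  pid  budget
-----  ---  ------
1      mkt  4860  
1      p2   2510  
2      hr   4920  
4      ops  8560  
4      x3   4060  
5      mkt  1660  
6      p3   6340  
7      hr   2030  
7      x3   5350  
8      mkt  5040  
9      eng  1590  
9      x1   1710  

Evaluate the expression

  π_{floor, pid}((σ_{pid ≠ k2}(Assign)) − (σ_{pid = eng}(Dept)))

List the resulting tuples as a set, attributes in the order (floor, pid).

Selection pid ≠ k2: {(1, eng, 7900), (1, mkt, 4860), (3, qa, 3490), (4, ops, 8560), (5, mkt, 1660), (7, hr, 2030), (8, law, 670), (8, mkt, 5040), (9, cs, 9370), (9, eng, 1590)}
Selection pid = eng: {(9, eng, 1590)}
Difference: {(1, eng, 7900), (1, mkt, 4860), (3, qa, 3490), (4, ops, 8560), (5, mkt, 1660), (7, hr, 2030), (8, law, 670), (8, mkt, 5040), (9, cs, 9370), (9, eng, 1590)} with {(9, eng, 1590)} → {(1, eng, 7900), (1, mkt, 4860), (3, qa, 3490), (4, ops, 8560), (5, mkt, 1660), (7, hr, 2030), (8, law, 670), (8, mkt, 5040), (9, cs, 9370)}
Projecting to floor, pid: {(1, eng), (1, mkt), (3, qa), (4, ops), (5, mkt), (7, hr), (8, law), (8, mkt), (9, cs)}

{(1, eng), (1, mkt), (3, qa), (4, ops), (5, mkt), (7, hr), (8, law), (8, mkt), (9, cs)}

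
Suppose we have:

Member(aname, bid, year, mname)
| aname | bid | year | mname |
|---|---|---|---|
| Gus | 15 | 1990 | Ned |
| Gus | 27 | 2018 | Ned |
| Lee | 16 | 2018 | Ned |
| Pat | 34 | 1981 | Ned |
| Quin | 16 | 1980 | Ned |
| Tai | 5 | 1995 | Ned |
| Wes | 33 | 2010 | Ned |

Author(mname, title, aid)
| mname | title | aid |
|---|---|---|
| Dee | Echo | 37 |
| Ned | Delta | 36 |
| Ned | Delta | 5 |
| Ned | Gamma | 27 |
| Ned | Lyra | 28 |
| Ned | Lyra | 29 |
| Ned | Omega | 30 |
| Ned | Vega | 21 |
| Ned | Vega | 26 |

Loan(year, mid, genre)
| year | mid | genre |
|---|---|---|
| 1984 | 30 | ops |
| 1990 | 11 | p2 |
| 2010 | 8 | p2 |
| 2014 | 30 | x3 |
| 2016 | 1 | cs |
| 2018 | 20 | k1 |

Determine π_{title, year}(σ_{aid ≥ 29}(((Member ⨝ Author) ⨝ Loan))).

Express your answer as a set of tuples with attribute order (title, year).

Joining Member and Author on mname yields {(Gus, 15, 1990, Ned, Delta, 36), (Gus, 15, 1990, Ned, Delta, 5), (Gus, 15, 1990, Ned, Gamma, 27), (Gus, 15, 1990, Ned, Lyra, 28), (Gus, 15, 1990, Ned, Lyra, 29), (Gus, 15, 1990, Ned, Omega, 30), (Gus, 15, 1990, Ned, Vega, 21), (Gus, 15, 1990, Ned, Vega, 26), (Gus, 27, 2018, Ned, Delta, 36), (Gus, 27, 2018, Ned, Delta, 5), (Gus, 27, 2018, Ned, Gamma, 27), (Gus, 27, 2018, Ned, Lyra, 28), (Gus, 27, 2018, Ned, Lyra, 29), (Gus, 27, 2018, Ned, Omega, 30), (Gus, 27, 2018, Ned, Vega, 21), (Gus, 27, 2018, Ned, Vega, 26), (Lee, 16, 2018, Ned, Delta, 36), (Lee, 16, 2018, Ned, Delta, 5), (Lee, 16, 2018, Ned, Gamma, 27), (Lee, 16, 2018, Ned, Lyra, 28), (Lee, 16, 2018, Ned, Lyra, 29), (Lee, 16, 2018, Ned, Omega, 30), (Lee, 16, 2018, Ned, Vega, 21), (Lee, 16, 2018, Ned, Vega, 26), (Pat, 34, 1981, Ned, Delta, 36), (Pat, 34, 1981, Ned, Delta, 5), (Pat, 34, 1981, Ned, Gamma, 27), (Pat, 34, 1981, Ned, Lyra, 28), (Pat, 34, 1981, Ned, Lyra, 29), (Pat, 34, 1981, Ned, Omega, 30), (Pat, 34, 1981, Ned, Vega, 21), (Pat, 34, 1981, Ned, Vega, 26), (Quin, 16, 1980, Ned, Delta, 36), (Quin, 16, 1980, Ned, Delta, 5), (Quin, 16, 1980, Ned, Gamma, 27), (Quin, 16, 1980, Ned, Lyra, 28), (Quin, 16, 1980, Ned, Lyra, 29), (Quin, 16, 1980, Ned, Omega, 30), (Quin, 16, 1980, Ned, Vega, 21), (Quin, 16, 1980, Ned, Vega, 26), (Tai, 5, 1995, Ned, Delta, 36), (Tai, 5, 1995, Ned, Delta, 5), (Tai, 5, 1995, Ned, Gamma, 27), (Tai, 5, 1995, Ned, Lyra, 28), (Tai, 5, 1995, Ned, Lyra, 29), (Tai, 5, 1995, Ned, Omega, 30), (Tai, 5, 1995, Ned, Vega, 21), (Tai, 5, 1995, Ned, Vega, 26), (Wes, 33, 2010, Ned, Delta, 36), (Wes, 33, 2010, Ned, Delta, 5), (Wes, 33, 2010, Ned, Gamma, 27), (Wes, 33, 2010, Ned, Lyra, 28), (Wes, 33, 2010, Ned, Lyra, 29), (Wes, 33, 2010, Ned, Omega, 30), (Wes, 33, 2010, Ned, Vega, 21), (Wes, 33, 2010, Ned, Vega, 26)}.
Joining (Member ⨝ Author) and Loan on year yields {(Gus, 15, 1990, Ned, Delta, 36, 11, p2), (Gus, 15, 1990, Ned, Delta, 5, 11, p2), (Gus, 15, 1990, Ned, Gamma, 27, 11, p2), (Gus, 15, 1990, Ned, Lyra, 28, 11, p2), (Gus, 15, 1990, Ned, Lyra, 29, 11, p2), (Gus, 15, 1990, Ned, Omega, 30, 11, p2), (Gus, 15, 1990, Ned, Vega, 21, 11, p2), (Gus, 15, 1990, Ned, Vega, 26, 11, p2), (Gus, 27, 2018, Ned, Delta, 36, 20, k1), (Gus, 27, 2018, Ned, Delta, 5, 20, k1), (Gus, 27, 2018, Ned, Gamma, 27, 20, k1), (Gus, 27, 2018, Ned, Lyra, 28, 20, k1), (Gus, 27, 2018, Ned, Lyra, 29, 20, k1), (Gus, 27, 2018, Ned, Omega, 30, 20, k1), (Gus, 27, 2018, Ned, Vega, 21, 20, k1), (Gus, 27, 2018, Ned, Vega, 26, 20, k1), (Lee, 16, 2018, Ned, Delta, 36, 20, k1), (Lee, 16, 2018, Ned, Delta, 5, 20, k1), (Lee, 16, 2018, Ned, Gamma, 27, 20, k1), (Lee, 16, 2018, Ned, Lyra, 28, 20, k1), (Lee, 16, 2018, Ned, Lyra, 29, 20, k1), (Lee, 16, 2018, Ned, Omega, 30, 20, k1), (Lee, 16, 2018, Ned, Vega, 21, 20, k1), (Lee, 16, 2018, Ned, Vega, 26, 20, k1), (Wes, 33, 2010, Ned, Delta, 36, 8, p2), (Wes, 33, 2010, Ned, Delta, 5, 8, p2), (Wes, 33, 2010, Ned, Gamma, 27, 8, p2), (Wes, 33, 2010, Ned, Lyra, 28, 8, p2), (Wes, 33, 2010, Ned, Lyra, 29, 8, p2), (Wes, 33, 2010, Ned, Omega, 30, 8, p2), (Wes, 33, 2010, Ned, Vega, 21, 8, p2), (Wes, 33, 2010, Ned, Vega, 26, 8, p2)}.
Filtering on aid ≥ 29 leaves {(Gus, 15, 1990, Ned, Delta, 36, 11, p2), (Gus, 15, 1990, Ned, Lyra, 29, 11, p2), (Gus, 15, 1990, Ned, Omega, 30, 11, p2), (Gus, 27, 2018, Ned, Delta, 36, 20, k1), (Gus, 27, 2018, Ned, Lyra, 29, 20, k1), (Gus, 27, 2018, Ned, Omega, 30, 20, k1), (Lee, 16, 2018, Ned, Delta, 36, 20, k1), (Lee, 16, 2018, Ned, Lyra, 29, 20, k1), (Lee, 16, 2018, Ned, Omega, 30, 20, k1), (Wes, 33, 2010, Ned, Delta, 36, 8, p2), (Wes, 33, 2010, Ned, Lyra, 29, 8, p2), (Wes, 33, 2010, Ned, Omega, 30, 8, p2)}.
π[title, year]: project onto (title, year) (3 duplicate(s) eliminated) → {(Delta, 1990), (Delta, 2010), (Delta, 2018), (Lyra, 1990), (Lyra, 2010), (Lyra, 2018), (Omega, 1990), (Omega, 2010), (Omega, 2018)}

{(Delta, 1990), (Delta, 2010), (Delta, 2018), (Lyra, 1990), (Lyra, 2010), (Lyra, 2018), (Omega, 1990), (Omega, 2010), (Omega, 2018)}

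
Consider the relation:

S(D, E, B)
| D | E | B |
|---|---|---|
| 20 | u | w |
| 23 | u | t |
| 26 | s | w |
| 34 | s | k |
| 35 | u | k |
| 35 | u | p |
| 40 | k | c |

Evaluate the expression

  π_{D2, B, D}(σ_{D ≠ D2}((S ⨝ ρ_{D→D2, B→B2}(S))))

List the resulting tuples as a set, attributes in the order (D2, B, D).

ρ[D→D2, B→B2]: schema becomes (D2, E, B2); tuples unchanged.
Joining S and ρ_{D→D2, B→B2}(S) on E yields {(20, u, w, 20, w), (20, u, w, 23, t), (20, u, w, 35, k), (20, u, w, 35, p), (23, u, t, 20, w), (23, u, t, 23, t), (23, u, t, 35, k), (23, u, t, 35, p), (26, s, w, 26, w), (26, s, w, 34, k), (34, s, k, 26, w), (34, s, k, 34, k), (35, u, k, 20, w), (35, u, k, 23, t), (35, u, k, 35, k), (35, u, k, 35, p), (35, u, p, 20, w), (35, u, p, 23, t), (35, u, p, 35, k), (35, u, p, 35, p), (40, k, c, 40, c)}.
Selection D ≠ D2: {(20, u, w, 23, t), (20, u, w, 35, k), (20, u, w, 35, p), (23, u, t, 20, w), (23, u, t, 35, k), (23, u, t, 35, p), (26, s, w, 34, k), (34, s, k, 26, w), (35, u, k, 20, w), (35, u, k, 23, t), (35, u, p, 20, w), (35, u, p, 23, t)}
Projecting to D2, B, D (2 duplicate(s) eliminated): {(20, k, 35), (20, p, 35), (20, t, 23), (23, k, 35), (23, p, 35), (23, w, 20), (26, k, 34), (34, w, 26), (35, t, 23), (35, w, 20)}

{(20, k, 35), (20, p, 35), (20, t, 23), (23, k, 35), (23, p, 35), (23, w, 20), (26, k, 34), (34, w, 26), (35, t, 23), (35, w, 20)}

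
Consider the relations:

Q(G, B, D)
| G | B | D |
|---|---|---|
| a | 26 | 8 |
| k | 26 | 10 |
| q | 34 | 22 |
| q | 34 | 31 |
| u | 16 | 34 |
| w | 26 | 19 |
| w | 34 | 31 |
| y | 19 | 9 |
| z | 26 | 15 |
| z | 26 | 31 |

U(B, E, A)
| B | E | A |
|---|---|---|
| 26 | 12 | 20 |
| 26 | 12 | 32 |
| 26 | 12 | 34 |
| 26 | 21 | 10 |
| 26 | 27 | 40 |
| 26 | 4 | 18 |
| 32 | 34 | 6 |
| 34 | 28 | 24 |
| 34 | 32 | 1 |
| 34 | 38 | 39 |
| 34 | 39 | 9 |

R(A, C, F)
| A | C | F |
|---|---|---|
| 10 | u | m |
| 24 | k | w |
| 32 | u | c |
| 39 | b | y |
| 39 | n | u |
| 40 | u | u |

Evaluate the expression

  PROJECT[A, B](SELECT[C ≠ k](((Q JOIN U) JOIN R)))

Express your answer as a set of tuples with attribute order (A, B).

{(10, 26), (32, 26), (39, 34), (40, 26)}

Joining Q and U on B yields {(a, 26, 8, 12, 20), (a, 26, 8, 12, 32), (a, 26, 8, 12, 34), (a, 26, 8, 21, 10), (a, 26, 8, 27, 40), (a, 26, 8, 4, 18), (k, 26, 10, 12, 20), (k, 26, 10, 12, 32), (k, 26, 10, 12, 34), (k, 26, 10, 21, 10), (k, 26, 10, 27, 40), (k, 26, 10, 4, 18), (q, 34, 22, 28, 24), (q, 34, 22, 32, 1), (q, 34, 22, 38, 39), (q, 34, 22, 39, 9), (q, 34, 31, 28, 24), (q, 34, 31, 32, 1), (q, 34, 31, 38, 39), (q, 34, 31, 39, 9), (w, 26, 19, 12, 20), (w, 26, 19, 12, 32), (w, 26, 19, 12, 34), (w, 26, 19, 21, 10), (w, 26, 19, 27, 40), (w, 26, 19, 4, 18), (w, 34, 31, 28, 24), (w, 34, 31, 32, 1), (w, 34, 31, 38, 39), (w, 34, 31, 39, 9), (z, 26, 15, 12, 20), (z, 26, 15, 12, 32), (z, 26, 15, 12, 34), (z, 26, 15, 21, 10), (z, 26, 15, 27, 40), (z, 26, 15, 4, 18), (z, 26, 31, 12, 20), (z, 26, 31, 12, 32), (z, 26, 31, 12, 34), (z, 26, 31, 21, 10), (z, 26, 31, 27, 40), (z, 26, 31, 4, 18)}.
Joining (Q JOIN U) and R on A yields {(a, 26, 8, 12, 32, u, c), (a, 26, 8, 21, 10, u, m), (a, 26, 8, 27, 40, u, u), (k, 26, 10, 12, 32, u, c), (k, 26, 10, 21, 10, u, m), (k, 26, 10, 27, 40, u, u), (q, 34, 22, 28, 24, k, w), (q, 34, 22, 38, 39, b, y), (q, 34, 22, 38, 39, n, u), (q, 34, 31, 28, 24, k, w), (q, 34, 31, 38, 39, b, y), (q, 34, 31, 38, 39, n, u), (w, 26, 19, 12, 32, u, c), (w, 26, 19, 21, 10, u, m), (w, 26, 19, 27, 40, u, u), (w, 34, 31, 28, 24, k, w), (w, 34, 31, 38, 39, b, y), (w, 34, 31, 38, 39, n, u), (z, 26, 15, 12, 32, u, c), (z, 26, 15, 21, 10, u, m), (z, 26, 15, 27, 40, u, u), (z, 26, 31, 12, 32, u, c), (z, 26, 31, 21, 10, u, m), (z, 26, 31, 27, 40, u, u)}.
σ[C ≠ k]: keep tuples satisfying C ≠ k → {(a, 26, 8, 12, 32, u, c), (a, 26, 8, 21, 10, u, m), (a, 26, 8, 27, 40, u, u), (k, 26, 10, 12, 32, u, c), (k, 26, 10, 21, 10, u, m), (k, 26, 10, 27, 40, u, u), (q, 34, 22, 38, 39, b, y), (q, 34, 22, 38, 39, n, u), (q, 34, 31, 38, 39, b, y), (q, 34, 31, 38, 39, n, u), (w, 26, 19, 12, 32, u, c), (w, 26, 19, 21, 10, u, m), (w, 26, 19, 27, 40, u, u), (w, 34, 31, 38, 39, b, y), (w, 34, 31, 38, 39, n, u), (z, 26, 15, 12, 32, u, c), (z, 26, 15, 21, 10, u, m), (z, 26, 15, 27, 40, u, u), (z, 26, 31, 12, 32, u, c), (z, 26, 31, 21, 10, u, m), (z, 26, 31, 27, 40, u, u)}
π[A, B]: project onto (A, B) (17 duplicate(s) eliminated) → {(10, 26), (32, 26), (39, 34), (40, 26)}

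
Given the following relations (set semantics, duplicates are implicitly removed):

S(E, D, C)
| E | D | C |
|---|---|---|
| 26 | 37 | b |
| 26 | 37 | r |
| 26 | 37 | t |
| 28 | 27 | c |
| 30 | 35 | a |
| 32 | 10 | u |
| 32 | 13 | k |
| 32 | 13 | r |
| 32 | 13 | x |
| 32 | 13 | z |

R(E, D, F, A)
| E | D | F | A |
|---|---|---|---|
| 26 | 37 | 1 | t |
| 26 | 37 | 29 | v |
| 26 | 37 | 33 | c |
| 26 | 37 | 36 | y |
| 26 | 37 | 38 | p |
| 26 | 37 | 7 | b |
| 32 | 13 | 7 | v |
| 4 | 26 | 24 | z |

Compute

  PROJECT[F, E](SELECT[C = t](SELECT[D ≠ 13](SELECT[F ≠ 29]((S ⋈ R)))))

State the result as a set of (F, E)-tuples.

{(1, 26), (33, 26), (36, 26), (38, 26), (7, 26)}

Joining S and R on E, D yields {(26, 37, b, 1, t), (26, 37, b, 29, v), (26, 37, b, 33, c), (26, 37, b, 36, y), (26, 37, b, 38, p), (26, 37, b, 7, b), (26, 37, r, 1, t), (26, 37, r, 29, v), (26, 37, r, 33, c), (26, 37, r, 36, y), (26, 37, r, 38, p), (26, 37, r, 7, b), (26, 37, t, 1, t), (26, 37, t, 29, v), (26, 37, t, 33, c), (26, 37, t, 36, y), (26, 37, t, 38, p), (26, 37, t, 7, b), (32, 13, k, 7, v), (32, 13, r, 7, v), (32, 13, x, 7, v), (32, 13, z, 7, v)}.
Apply σ_{F ≠ 29}; surviving tuples: {(26, 37, b, 1, t), (26, 37, b, 33, c), (26, 37, b, 36, y), (26, 37, b, 38, p), (26, 37, b, 7, b), (26, 37, r, 1, t), (26, 37, r, 33, c), (26, 37, r, 36, y), (26, 37, r, 38, p), (26, 37, r, 7, b), (26, 37, t, 1, t), (26, 37, t, 33, c), (26, 37, t, 36, y), (26, 37, t, 38, p), (26, 37, t, 7, b), (32, 13, k, 7, v), (32, 13, r, 7, v), (32, 13, x, 7, v), (32, 13, z, 7, v)}
Apply σ_{D ≠ 13}; surviving tuples: {(26, 37, b, 1, t), (26, 37, b, 33, c), (26, 37, b, 36, y), (26, 37, b, 38, p), (26, 37, b, 7, b), (26, 37, r, 1, t), (26, 37, r, 33, c), (26, 37, r, 36, y), (26, 37, r, 38, p), (26, 37, r, 7, b), (26, 37, t, 1, t), (26, 37, t, 33, c), (26, 37, t, 36, y), (26, 37, t, 38, p), (26, 37, t, 7, b)}
Apply σ_{C = t}; surviving tuples: {(26, 37, t, 1, t), (26, 37, t, 33, c), (26, 37, t, 36, y), (26, 37, t, 38, p), (26, 37, t, 7, b)}
Keep only column(s) F, E: {(1, 26), (33, 26), (36, 26), (38, 26), (7, 26)}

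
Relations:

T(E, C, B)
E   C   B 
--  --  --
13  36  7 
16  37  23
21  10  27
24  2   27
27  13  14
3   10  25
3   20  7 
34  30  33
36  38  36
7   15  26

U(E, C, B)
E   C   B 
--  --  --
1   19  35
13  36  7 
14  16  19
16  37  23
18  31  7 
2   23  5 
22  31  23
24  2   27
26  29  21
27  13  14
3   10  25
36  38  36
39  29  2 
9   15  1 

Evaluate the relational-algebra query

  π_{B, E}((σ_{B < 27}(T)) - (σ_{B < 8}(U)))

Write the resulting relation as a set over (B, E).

Filtering on B < 27 leaves {(13, 36, 7), (16, 37, 23), (27, 13, 14), (3, 10, 25), (3, 20, 7), (7, 15, 26)}.
Filtering on B < 8 leaves {(13, 36, 7), (18, 31, 7), (2, 23, 5), (39, 29, 2), (9, 15, 1)}.
Set difference of the two operands is {(16, 37, 23), (27, 13, 14), (3, 10, 25), (3, 20, 7), (7, 15, 26)}.
π_{B, E} gives {(14, 27), (23, 16), (25, 3), (26, 7), (7, 3)}.

{(14, 27), (23, 16), (25, 3), (26, 7), (7, 3)}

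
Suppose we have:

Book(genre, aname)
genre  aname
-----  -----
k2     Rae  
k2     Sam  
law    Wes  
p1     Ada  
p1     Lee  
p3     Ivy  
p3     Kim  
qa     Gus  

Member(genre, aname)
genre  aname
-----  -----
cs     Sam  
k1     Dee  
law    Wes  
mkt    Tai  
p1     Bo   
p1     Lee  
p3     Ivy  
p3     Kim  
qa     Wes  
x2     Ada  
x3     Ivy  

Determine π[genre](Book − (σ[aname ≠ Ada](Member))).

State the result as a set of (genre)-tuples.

{k2, p1, qa}

σ[aname ≠ Ada]: keep tuples satisfying aname ≠ Ada → {(cs, Sam), (k1, Dee), (law, Wes), (mkt, Tai), (p1, Bo), (p1, Lee), (p3, Ivy), (p3, Kim), (qa, Wes), (x3, Ivy)}
Set difference of the two operands is {(k2, Rae), (k2, Sam), (p1, Ada), (qa, Gus)}.
Projecting to genre (1 duplicate(s) eliminated): {k2, p1, qa}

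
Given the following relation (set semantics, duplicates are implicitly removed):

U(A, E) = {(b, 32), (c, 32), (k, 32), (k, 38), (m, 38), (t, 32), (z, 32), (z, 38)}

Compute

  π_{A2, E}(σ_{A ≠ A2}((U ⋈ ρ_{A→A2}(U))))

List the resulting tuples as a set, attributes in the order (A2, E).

{(b, 32), (c, 32), (k, 32), (k, 38), (m, 38), (t, 32), (z, 32), (z, 38)}

ρ[A→A2]: schema becomes (A2, E); tuples unchanged.
Natural join on E: {(b, 32, b), (b, 32, c), (b, 32, k), (b, 32, t), (b, 32, z), (c, 32, b), (c, 32, c), (c, 32, k), (c, 32, t), (c, 32, z), (k, 32, b), (k, 32, c), (k, 32, k), (k, 32, t), (k, 32, z), (k, 38, k), (k, 38, m), (k, 38, z), (m, 38, k), (m, 38, m), (m, 38, z), (t, 32, b), (t, 32, c), (t, 32, k), (t, 32, t), (t, 32, z), (z, 32, b), (z, 32, c), (z, 32, k), (z, 32, t), (z, 32, z), (z, 38, k), (z, 38, m), (z, 38, z)}
Filtering on A ≠ A2 leaves {(b, 32, c), (b, 32, k), (b, 32, t), (b, 32, z), (c, 32, b), (c, 32, k), (c, 32, t), (c, 32, z), (k, 32, b), (k, 32, c), (k, 32, t), (k, 32, z), (k, 38, m), (k, 38, z), (m, 38, k), (m, 38, z), (t, 32, b), (t, 32, c), (t, 32, k), (t, 32, z), (z, 32, b), (z, 32, c), (z, 32, k), (z, 32, t), (z, 38, k), (z, 38, m)}.
π_{A2, E} gives {(b, 32), (c, 32), (k, 32), (k, 38), (m, 38), (t, 32), (z, 32), (z, 38)} (18 duplicate(s) eliminated).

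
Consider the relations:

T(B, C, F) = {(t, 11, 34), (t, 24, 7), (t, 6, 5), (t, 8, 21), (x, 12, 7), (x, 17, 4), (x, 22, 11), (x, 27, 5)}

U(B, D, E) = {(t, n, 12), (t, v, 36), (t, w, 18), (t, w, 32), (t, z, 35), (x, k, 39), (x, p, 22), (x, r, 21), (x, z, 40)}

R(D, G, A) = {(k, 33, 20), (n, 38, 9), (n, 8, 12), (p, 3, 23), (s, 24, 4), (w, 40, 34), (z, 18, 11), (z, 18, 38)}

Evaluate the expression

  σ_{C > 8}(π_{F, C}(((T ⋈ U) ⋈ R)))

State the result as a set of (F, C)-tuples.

T ⋈ U (natural join on B): {(t, 11, 34, n, 12), (t, 11, 34, v, 36), (t, 11, 34, w, 18), (t, 11, 34, w, 32), (t, 11, 34, z, 35), (t, 24, 7, n, 12), (t, 24, 7, v, 36), (t, 24, 7, w, 18), (t, 24, 7, w, 32), (t, 24, 7, z, 35), (t, 6, 5, n, 12), (t, 6, 5, v, 36), (t, 6, 5, w, 18), (t, 6, 5, w, 32), (t, 6, 5, z, 35), (t, 8, 21, n, 12), (t, 8, 21, v, 36), (t, 8, 21, w, 18), (t, 8, 21, w, 32), (t, 8, 21, z, 35), (x, 12, 7, k, 39), (x, 12, 7, p, 22), (x, 12, 7, r, 21), (x, 12, 7, z, 40), (x, 17, 4, k, 39), (x, 17, 4, p, 22), (x, 17, 4, r, 21), (x, 17, 4, z, 40), (x, 22, 11, k, 39), (x, 22, 11, p, 22), (x, 22, 11, r, 21), (x, 22, 11, z, 40), (x, 27, 5, k, 39), (x, 27, 5, p, 22), (x, 27, 5, r, 21), (x, 27, 5, z, 40)}
(T ⋈ U) ⋈ R (natural join on D): {(t, 11, 34, n, 12, 38, 9), (t, 11, 34, n, 12, 8, 12), (t, 11, 34, w, 18, 40, 34), (t, 11, 34, w, 32, 40, 34), (t, 11, 34, z, 35, 18, 11), (t, 11, 34, z, 35, 18, 38), (t, 24, 7, n, 12, 38, 9), (t, 24, 7, n, 12, 8, 12), (t, 24, 7, w, 18, 40, 34), (t, 24, 7, w, 32, 40, 34), (t, 24, 7, z, 35, 18, 11), (t, 24, 7, z, 35, 18, 38), (t, 6, 5, n, 12, 38, 9), (t, 6, 5, n, 12, 8, 12), (t, 6, 5, w, 18, 40, 34), (t, 6, 5, w, 32, 40, 34), (t, 6, 5, z, 35, 18, 11), (t, 6, 5, z, 35, 18, 38), (t, 8, 21, n, 12, 38, 9), (t, 8, 21, n, 12, 8, 12), (t, 8, 21, w, 18, 40, 34), (t, 8, 21, w, 32, 40, 34), (t, 8, 21, z, 35, 18, 11), (t, 8, 21, z, 35, 18, 38), (x, 12, 7, k, 39, 33, 20), (x, 12, 7, p, 22, 3, 23), (x, 12, 7, z, 40, 18, 11), (x, 12, 7, z, 40, 18, 38), (x, 17, 4, k, 39, 33, 20), (x, 17, 4, p, 22, 3, 23), (x, 17, 4, z, 40, 18, 11), (x, 17, 4, z, 40, 18, 38), (x, 22, 11, k, 39, 33, 20), (x, 22, 11, p, 22, 3, 23), (x, 22, 11, z, 40, 18, 11), (x, 22, 11, z, 40, 18, 38), (x, 27, 5, k, 39, 33, 20), (x, 27, 5, p, 22, 3, 23), (x, 27, 5, z, 40, 18, 11), (x, 27, 5, z, 40, 18, 38)}
π[F, C]: project onto (F, C) (32 duplicate(s) eliminated) → {(11, 22), (21, 8), (34, 11), (4, 17), (5, 27), (5, 6), (7, 12), (7, 24)}
Apply σ_{C > 8}; surviving tuples: {(11, 22), (34, 11), (4, 17), (5, 27), (7, 12), (7, 24)}

{(11, 22), (34, 11), (4, 17), (5, 27), (7, 12), (7, 24)}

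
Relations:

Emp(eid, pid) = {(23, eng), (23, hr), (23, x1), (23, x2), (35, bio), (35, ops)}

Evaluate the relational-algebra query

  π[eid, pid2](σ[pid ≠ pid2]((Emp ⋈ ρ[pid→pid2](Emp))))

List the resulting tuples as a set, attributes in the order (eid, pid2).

{(23, eng), (23, hr), (23, x1), (23, x2), (35, bio), (35, ops)}

ρ[pid→pid2]: schema becomes (eid, pid2); tuples unchanged.
Joining Emp and ρ[pid→pid2](Emp) on eid yields {(23, eng, eng), (23, eng, hr), (23, eng, x1), (23, eng, x2), (23, hr, eng), (23, hr, hr), (23, hr, x1), (23, hr, x2), (23, x1, eng), (23, x1, hr), (23, x1, x1), (23, x1, x2), (23, x2, eng), (23, x2, hr), (23, x2, x1), (23, x2, x2), (35, bio, bio), (35, bio, ops), (35, ops, bio), (35, ops, ops)}.
σ[pid ≠ pid2]: keep tuples satisfying pid ≠ pid2 → {(23, eng, hr), (23, eng, x1), (23, eng, x2), (23, hr, eng), (23, hr, x1), (23, hr, x2), (23, x1, eng), (23, x1, hr), (23, x1, x2), (23, x2, eng), (23, x2, hr), (23, x2, x1), (35, bio, ops), (35, ops, bio)}
Keep only column(s) eid, pid2 (8 duplicate(s) eliminated): {(23, eng), (23, hr), (23, x1), (23, x2), (35, bio), (35, ops)}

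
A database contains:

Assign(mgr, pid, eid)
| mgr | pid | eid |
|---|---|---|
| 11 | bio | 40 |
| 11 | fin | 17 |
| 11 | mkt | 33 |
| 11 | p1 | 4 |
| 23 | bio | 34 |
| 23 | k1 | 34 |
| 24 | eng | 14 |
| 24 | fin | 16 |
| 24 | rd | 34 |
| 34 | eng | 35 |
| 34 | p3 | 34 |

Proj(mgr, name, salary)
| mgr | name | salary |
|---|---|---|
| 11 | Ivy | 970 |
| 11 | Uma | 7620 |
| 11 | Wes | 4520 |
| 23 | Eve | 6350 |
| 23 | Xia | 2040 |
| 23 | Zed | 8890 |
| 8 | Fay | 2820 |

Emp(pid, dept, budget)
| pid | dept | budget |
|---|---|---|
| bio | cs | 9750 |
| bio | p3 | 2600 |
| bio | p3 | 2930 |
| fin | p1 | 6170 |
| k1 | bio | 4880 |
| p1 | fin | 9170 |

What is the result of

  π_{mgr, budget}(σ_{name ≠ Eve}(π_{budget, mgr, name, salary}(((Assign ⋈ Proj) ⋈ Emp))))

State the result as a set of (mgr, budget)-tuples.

Joining Assign and Proj on mgr yields {(11, bio, 40, Ivy, 970), (11, bio, 40, Uma, 7620), (11, bio, 40, Wes, 4520), (11, fin, 17, Ivy, 970), (11, fin, 17, Uma, 7620), (11, fin, 17, Wes, 4520), (11, mkt, 33, Ivy, 970), (11, mkt, 33, Uma, 7620), (11, mkt, 33, Wes, 4520), (11, p1, 4, Ivy, 970), (11, p1, 4, Uma, 7620), (11, p1, 4, Wes, 4520), (23, bio, 34, Eve, 6350), (23, bio, 34, Xia, 2040), (23, bio, 34, Zed, 8890), (23, k1, 34, Eve, 6350), (23, k1, 34, Xia, 2040), (23, k1, 34, Zed, 8890)}.
Joining (Assign ⋈ Proj) and Emp on pid yields {(11, bio, 40, Ivy, 970, cs, 9750), (11, bio, 40, Ivy, 970, p3, 2600), (11, bio, 40, Ivy, 970, p3, 2930), (11, bio, 40, Uma, 7620, cs, 9750), (11, bio, 40, Uma, 7620, p3, 2600), (11, bio, 40, Uma, 7620, p3, 2930), (11, bio, 40, Wes, 4520, cs, 9750), (11, bio, 40, Wes, 4520, p3, 2600), (11, bio, 40, Wes, 4520, p3, 2930), (11, fin, 17, Ivy, 970, p1, 6170), (11, fin, 17, Uma, 7620, p1, 6170), (11, fin, 17, Wes, 4520, p1, 6170), (11, p1, 4, Ivy, 970, fin, 9170), (11, p1, 4, Uma, 7620, fin, 9170), (11, p1, 4, Wes, 4520, fin, 9170), (23, bio, 34, Eve, 6350, cs, 9750), (23, bio, 34, Eve, 6350, p3, 2600), (23, bio, 34, Eve, 6350, p3, 2930), (23, bio, 34, Xia, 2040, cs, 9750), (23, bio, 34, Xia, 2040, p3, 2600), (23, bio, 34, Xia, 2040, p3, 2930), (23, bio, 34, Zed, 8890, cs, 9750), (23, bio, 34, Zed, 8890, p3, 2600), (23, bio, 34, Zed, 8890, p3, 2930), (23, k1, 34, Eve, 6350, bio, 4880), (23, k1, 34, Xia, 2040, bio, 4880), (23, k1, 34, Zed, 8890, bio, 4880)}.
π_{budget, mgr, name, salary} gives {(2600, 11, Ivy, 970), (2600, 11, Uma, 7620), (2600, 11, Wes, 4520), (2600, 23, Eve, 6350), (2600, 23, Xia, 2040), (2600, 23, Zed, 8890), (2930, 11, Ivy, 970), (2930, 11, Uma, 7620), (2930, 11, Wes, 4520), (2930, 23, Eve, 6350), (2930, 23, Xia, 2040), (2930, 23, Zed, 8890), (4880, 23, Eve, 6350), (4880, 23, Xia, 2040), (4880, 23, Zed, 8890), (6170, 11, Ivy, 970), (6170, 11, Uma, 7620), (6170, 11, Wes, 4520), (9170, 11, Ivy, 970), (9170, 11, Uma, 7620), (9170, 11, Wes, 4520), (9750, 11, Ivy, 970), (9750, 11, Uma, 7620), (9750, 11, Wes, 4520), (9750, 23, Eve, 6350), (9750, 23, Xia, 2040), (9750, 23, Zed, 8890)}.
Filtering on name ≠ Eve leaves {(2600, 11, Ivy, 970), (2600, 11, Uma, 7620), (2600, 11, Wes, 4520), (2600, 23, Xia, 2040), (2600, 23, Zed, 8890), (2930, 11, Ivy, 970), (2930, 11, Uma, 7620), (2930, 11, Wes, 4520), (2930, 23, Xia, 2040), (2930, 23, Zed, 8890), (4880, 23, Xia, 2040), (4880, 23, Zed, 8890), (6170, 11, Ivy, 970), (6170, 11, Uma, 7620), (6170, 11, Wes, 4520), (9170, 11, Ivy, 970), (9170, 11, Uma, 7620), (9170, 11, Wes, 4520), (9750, 11, Ivy, 970), (9750, 11, Uma, 7620), (9750, 11, Wes, 4520), (9750, 23, Xia, 2040), (9750, 23, Zed, 8890)}.
π_{mgr, budget} gives {(11, 2600), (11, 2930), (11, 6170), (11, 9170), (11, 9750), (23, 2600), (23, 2930), (23, 4880), (23, 9750)} (14 duplicate(s) eliminated).

{(11, 2600), (11, 2930), (11, 6170), (11, 9170), (11, 9750), (23, 2600), (23, 2930), (23, 4880), (23, 9750)}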